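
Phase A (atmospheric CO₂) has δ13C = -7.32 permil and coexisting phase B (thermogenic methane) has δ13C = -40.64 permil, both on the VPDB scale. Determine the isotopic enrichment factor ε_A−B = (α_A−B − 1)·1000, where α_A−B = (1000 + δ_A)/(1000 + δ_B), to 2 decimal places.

34.73 permil

α_A−B = (1000 + -7.32) / (1000 + -40.64) = 992.68 / 959.36 = 1.034731
ε_A−B = (1.034731 − 1) × 1000 = 34.731 permil
(The approximation ε ≈ δ_A − δ_B would give 33.32 permil.)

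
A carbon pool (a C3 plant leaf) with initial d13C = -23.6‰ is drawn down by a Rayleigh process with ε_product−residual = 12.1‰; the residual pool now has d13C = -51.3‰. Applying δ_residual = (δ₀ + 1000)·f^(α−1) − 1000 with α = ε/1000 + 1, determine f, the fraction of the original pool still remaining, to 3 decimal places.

0.093

α − 1 = ε/1000 = 0.0121
(δ_res + 1000)/(δ₀ + 1000) = (-51.3 + 1000)/(-23.6 + 1000) = 948.7/976.4 = 0.971630
f = 0.971630^(1/0.0121) = exp(ln(0.971630)/0.0121) = exp(-0.02878/0.0121)
f = exp(-2.3785) = 0.0927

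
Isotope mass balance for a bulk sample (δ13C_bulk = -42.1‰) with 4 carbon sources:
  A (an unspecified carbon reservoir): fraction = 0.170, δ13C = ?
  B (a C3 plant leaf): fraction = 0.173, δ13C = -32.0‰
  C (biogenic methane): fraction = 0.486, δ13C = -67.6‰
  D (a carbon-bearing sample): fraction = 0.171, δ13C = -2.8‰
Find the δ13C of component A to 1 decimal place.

-19.0‰

Isotope mass balance: δ_bulk = Σ fᵢ·δᵢ.
-42.1 = 0.170×δ_A + 0.173×(-32.0) + 0.486×(-67.6) + 0.171×(-2.8)
0.170·δ_A = -42.1 − (-38.868) = -3.232
δ_A = -3.232 / 0.170 = -19.01‰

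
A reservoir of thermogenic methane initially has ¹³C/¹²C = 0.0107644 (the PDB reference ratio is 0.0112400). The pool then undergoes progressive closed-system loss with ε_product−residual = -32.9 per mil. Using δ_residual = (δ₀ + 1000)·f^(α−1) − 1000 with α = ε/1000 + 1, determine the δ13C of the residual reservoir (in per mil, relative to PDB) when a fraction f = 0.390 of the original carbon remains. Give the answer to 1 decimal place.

δ₀ = (0.0107644/0.0112400 − 1)×1000 = (0.957687 − 1)×1000 = -42.313 per mil
α − 1 = ε/1000 = -0.0329
f^(α−1) = 0.390^(-0.0329) = 1.031464
δ_res = (-42.313 + 1000) × 1.031464 − 1000 = 987.819 − 1000 = -12.18 per mil

-12.2 per mil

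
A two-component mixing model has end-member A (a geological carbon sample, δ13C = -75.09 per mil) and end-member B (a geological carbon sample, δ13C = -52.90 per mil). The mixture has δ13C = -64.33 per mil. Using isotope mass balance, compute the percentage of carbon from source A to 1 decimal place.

51.5%

δ_mix = f_A·δ_A + (1 − f_A)·δ_B  ⇒  f_A = (δ_mix − δ_B)/(δ_A − δ_B)
f_A = (-64.33 − (-52.90)) / (-75.09 − (-52.90))
f_A = -11.43 / -22.19 = 0.5151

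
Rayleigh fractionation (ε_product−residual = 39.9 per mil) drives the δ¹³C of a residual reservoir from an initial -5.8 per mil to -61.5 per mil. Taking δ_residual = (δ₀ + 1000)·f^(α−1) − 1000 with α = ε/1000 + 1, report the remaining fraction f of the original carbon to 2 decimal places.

α − 1 = ε/1000 = 0.0399
(δ_res + 1000)/(δ₀ + 1000) = (-61.5 + 1000)/(-5.8 + 1000) = 938.5/994.2 = 0.943975
f = 0.943975^(1/0.0399) = exp(ln(0.943975)/0.0399) = exp(-0.05766/0.0399)
f = exp(-1.4450) = 0.2357

0.24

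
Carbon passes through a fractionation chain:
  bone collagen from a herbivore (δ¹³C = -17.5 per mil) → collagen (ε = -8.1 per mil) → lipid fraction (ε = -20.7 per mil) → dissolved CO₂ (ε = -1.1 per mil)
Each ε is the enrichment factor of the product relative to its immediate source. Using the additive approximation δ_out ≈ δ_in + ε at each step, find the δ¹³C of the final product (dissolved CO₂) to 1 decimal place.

step 1: δ ≈ -17.5 + (-8.1) = -25.6 per mil
step 2: δ ≈ -25.6 + (-20.7) = -46.3 per mil
step 3: δ ≈ -46.3 + (-1.1) = -47.4 per mil

-47.4 per mil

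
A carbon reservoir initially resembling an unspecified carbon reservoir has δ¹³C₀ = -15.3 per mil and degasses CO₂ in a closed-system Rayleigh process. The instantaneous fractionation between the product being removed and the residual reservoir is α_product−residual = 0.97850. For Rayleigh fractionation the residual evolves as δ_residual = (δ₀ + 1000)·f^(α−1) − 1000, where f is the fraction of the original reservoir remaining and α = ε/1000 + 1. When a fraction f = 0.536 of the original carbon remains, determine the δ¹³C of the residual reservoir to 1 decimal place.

-2.0 per mil

Rayleigh residual: δ_res = (δ₀ + 1000)·f^(α−1) − 1000
α − 1 = -0.02150
f^(α−1) = 0.536^(-0.02150) = 1.013498
δ_res = (-15.3 + 1000) × 1.013498 − 1000 = 997.992 − 1000 = -2.01 per mil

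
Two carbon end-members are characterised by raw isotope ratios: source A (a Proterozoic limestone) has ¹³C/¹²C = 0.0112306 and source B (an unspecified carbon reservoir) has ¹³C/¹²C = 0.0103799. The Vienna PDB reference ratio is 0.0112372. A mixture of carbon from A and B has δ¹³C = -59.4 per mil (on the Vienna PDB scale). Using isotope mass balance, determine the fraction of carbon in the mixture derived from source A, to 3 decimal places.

0.223

δ_A = (0.0112306/0.0112372 − 1)×1000 = (0.999413 − 1)×1000 = -0.587 per mil
δ_B = (0.0103799/0.0112372 − 1)×1000 = (0.923709 − 1)×1000 = -76.291 per mil
f_A = (δ_mix − δ_B)/(δ_A − δ_B) = (-59.4 − (-76.291))/(-0.587 − (-76.291))
f_A = 16.891 / 75.704 = 0.2231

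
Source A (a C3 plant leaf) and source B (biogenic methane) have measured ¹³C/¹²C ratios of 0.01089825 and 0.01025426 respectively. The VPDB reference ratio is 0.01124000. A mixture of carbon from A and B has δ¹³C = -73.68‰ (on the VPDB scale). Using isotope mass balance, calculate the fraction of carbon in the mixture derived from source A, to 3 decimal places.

0.245

δ_A = (0.01089825/0.01124000 − 1)×1000 = (0.969595 − 1)×1000 = -30.405‰
δ_B = (0.01025426/0.01124000 − 1)×1000 = (0.912301 − 1)×1000 = -87.699‰
f_A = (δ_mix − δ_B)/(δ_A − δ_B) = (-73.68 − (-87.699))/(-30.405 − (-87.699))
f_A = 14.019 / 57.294 = 0.2447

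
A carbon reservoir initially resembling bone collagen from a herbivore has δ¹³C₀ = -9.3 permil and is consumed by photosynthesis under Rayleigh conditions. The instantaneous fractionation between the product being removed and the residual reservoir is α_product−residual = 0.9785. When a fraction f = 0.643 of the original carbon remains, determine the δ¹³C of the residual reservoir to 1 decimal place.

Rayleigh residual: δ_res = (δ₀ + 1000)·f^(α−1) − 1000
α − 1 = -0.02150
f^(α−1) = 0.643^(-0.02150) = 1.009540
δ_res = (-9.3 + 1000) × 1.009540 − 1000 = 1000.151 − 1000 = 0.15 permil

0.2 permil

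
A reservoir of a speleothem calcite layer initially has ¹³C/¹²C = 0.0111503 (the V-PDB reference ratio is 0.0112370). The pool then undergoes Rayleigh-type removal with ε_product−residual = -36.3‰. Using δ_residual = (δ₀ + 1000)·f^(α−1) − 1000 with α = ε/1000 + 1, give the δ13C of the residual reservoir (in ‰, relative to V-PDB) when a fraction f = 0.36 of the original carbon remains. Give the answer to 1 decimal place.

29.8‰

δ₀ = (0.0111503/0.0112370 − 1)×1000 = (0.992284 − 1)×1000 = -7.716‰
α − 1 = ε/1000 = -0.0363
f^(α−1) = 0.36^(-0.0363) = 1.037782
δ_res = (-7.716 + 1000) × 1.037782 − 1000 = 1029.775 − 1000 = 29.78‰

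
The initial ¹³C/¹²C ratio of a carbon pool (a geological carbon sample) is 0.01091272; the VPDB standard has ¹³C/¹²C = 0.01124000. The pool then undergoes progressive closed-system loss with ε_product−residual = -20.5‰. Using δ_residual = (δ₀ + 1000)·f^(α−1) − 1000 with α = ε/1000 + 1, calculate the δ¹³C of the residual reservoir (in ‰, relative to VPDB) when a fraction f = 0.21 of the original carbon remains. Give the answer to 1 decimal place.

δ₀ = (0.01091272/0.01124000 − 1)×1000 = (0.970883 − 1)×1000 = -29.117‰
α − 1 = ε/1000 = -0.0205
f^(α−1) = 0.21^(-0.0205) = 1.032511
δ_res = (-29.117 + 1000) × 1.032511 − 1000 = 1002.447 − 1000 = 2.45‰

2.4‰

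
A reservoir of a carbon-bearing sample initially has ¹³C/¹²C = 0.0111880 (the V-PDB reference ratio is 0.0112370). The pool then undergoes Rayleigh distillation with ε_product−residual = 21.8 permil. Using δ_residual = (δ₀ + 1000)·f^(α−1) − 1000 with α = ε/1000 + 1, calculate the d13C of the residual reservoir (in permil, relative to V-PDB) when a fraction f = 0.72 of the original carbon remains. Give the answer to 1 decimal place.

δ₀ = (0.0111880/0.0112370 − 1)×1000 = (0.995639 − 1)×1000 = -4.361 permil
α − 1 = ε/1000 = 0.0218
f^(α−1) = 0.72^(0.0218) = 0.992864
δ_res = (-4.361 + 1000) × 0.992864 − 1000 = 988.535 − 1000 = -11.47 permil

-11.5 permil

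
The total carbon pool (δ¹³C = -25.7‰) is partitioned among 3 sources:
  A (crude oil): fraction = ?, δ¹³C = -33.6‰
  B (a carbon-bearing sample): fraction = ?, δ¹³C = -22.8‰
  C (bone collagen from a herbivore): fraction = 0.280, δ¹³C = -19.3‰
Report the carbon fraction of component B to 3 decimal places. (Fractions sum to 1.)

0.361

Let f_B and f_A be the unknown fractions; fractions sum to 1 so f_B + f_A = 0.720.
Mass balance: Σ fᵢ·δᵢ = δ_bulk ⇒ f_B·(-22.8) + f_A·(-33.6) = -25.7 − (-5.404) = -20.296
Substitute f_A = 0.720 − f_B:
f_B·(-22.8 − -33.6) = -20.296 − 0.720×(-33.6) = 3.896
f_B = 3.896 / 10.8 = 0.3607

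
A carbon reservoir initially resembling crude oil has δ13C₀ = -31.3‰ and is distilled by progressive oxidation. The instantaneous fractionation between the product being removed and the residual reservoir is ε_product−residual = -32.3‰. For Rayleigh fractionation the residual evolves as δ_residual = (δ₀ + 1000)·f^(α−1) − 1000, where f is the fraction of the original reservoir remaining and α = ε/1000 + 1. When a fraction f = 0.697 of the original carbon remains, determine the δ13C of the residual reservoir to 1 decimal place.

Rayleigh residual: δ_res = (δ₀ + 1000)·f^(α−1) − 1000
α = ε/1000 + 1 = 0.96770, so α − 1 = -0.03230
f^(α−1) = 0.697^(-0.03230) = 1.011728
δ_res = (-31.3 + 1000) × 1.011728 − 1000 = 980.060 − 1000 = -19.94‰

-19.9‰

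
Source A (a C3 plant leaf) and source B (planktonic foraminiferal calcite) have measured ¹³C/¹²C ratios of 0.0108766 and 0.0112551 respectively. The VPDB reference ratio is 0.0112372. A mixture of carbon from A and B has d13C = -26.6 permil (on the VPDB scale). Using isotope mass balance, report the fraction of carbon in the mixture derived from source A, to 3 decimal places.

0.837

δ_A = (0.0108766/0.0112372 − 1)×1000 = (0.967910 − 1)×1000 = -32.090 permil
δ_B = (0.0112551/0.0112372 − 1)×1000 = (1.001593 − 1)×1000 = 1.593 permil
f_A = (δ_mix − δ_B)/(δ_A − δ_B) = (-26.6 − (1.593))/(-32.090 − (1.593))
f_A = -28.193 / -33.683 = 0.8370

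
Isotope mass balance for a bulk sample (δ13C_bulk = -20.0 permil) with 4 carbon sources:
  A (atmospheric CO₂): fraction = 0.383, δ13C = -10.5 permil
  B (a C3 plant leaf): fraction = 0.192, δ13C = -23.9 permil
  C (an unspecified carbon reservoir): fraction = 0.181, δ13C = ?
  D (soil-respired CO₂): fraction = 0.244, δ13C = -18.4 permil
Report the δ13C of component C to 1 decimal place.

Isotope mass balance: δ_bulk = Σ fᵢ·δᵢ.
-20.0 = 0.383×(-10.5) + 0.192×(-23.9) + 0.181×δ_C + 0.244×(-18.4)
0.181·δ_C = -20.0 − (-13.100) = -6.900
δ_C = -6.900 / 0.181 = -38.12 permil

-38.1 permil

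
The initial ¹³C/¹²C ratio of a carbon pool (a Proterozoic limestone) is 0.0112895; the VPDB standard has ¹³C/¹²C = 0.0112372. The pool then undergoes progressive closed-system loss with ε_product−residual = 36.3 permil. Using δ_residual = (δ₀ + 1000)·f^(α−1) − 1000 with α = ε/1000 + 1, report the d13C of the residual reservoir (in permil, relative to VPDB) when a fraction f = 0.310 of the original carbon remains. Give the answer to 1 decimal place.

δ₀ = (0.0112895/0.0112372 − 1)×1000 = (1.004654 − 1)×1000 = 4.654 permil
α − 1 = ε/1000 = 0.0363
f^(α−1) = 0.310^(0.0363) = 0.958377
δ_res = (4.654 + 1000) × 0.958377 − 1000 = 962.838 − 1000 = -37.16 permil

-37.2 permil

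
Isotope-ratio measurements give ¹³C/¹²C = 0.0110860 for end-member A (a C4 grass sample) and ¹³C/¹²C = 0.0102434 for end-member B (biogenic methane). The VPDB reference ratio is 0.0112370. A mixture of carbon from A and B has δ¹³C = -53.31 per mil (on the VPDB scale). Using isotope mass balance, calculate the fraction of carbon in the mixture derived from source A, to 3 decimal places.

δ_A = (0.0110860/0.0112370 − 1)×1000 = (0.986562 − 1)×1000 = -13.438 per mil
δ_B = (0.0102434/0.0112370 − 1)×1000 = (0.911578 − 1)×1000 = -88.422 per mil
f_A = (δ_mix − δ_B)/(δ_A − δ_B) = (-53.31 − (-88.422))/(-13.438 − (-88.422))
f_A = 35.112 / 74.984 = 0.4683

0.468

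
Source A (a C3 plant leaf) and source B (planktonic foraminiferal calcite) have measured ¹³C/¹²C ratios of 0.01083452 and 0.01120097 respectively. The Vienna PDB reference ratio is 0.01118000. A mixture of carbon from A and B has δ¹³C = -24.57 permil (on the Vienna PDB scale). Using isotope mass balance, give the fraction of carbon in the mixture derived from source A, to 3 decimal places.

δ_A = (0.01083452/0.01118000 − 1)×1000 = (0.969098 − 1)×1000 = -30.902 permil
δ_B = (0.01120097/0.01118000 − 1)×1000 = (1.001876 − 1)×1000 = 1.876 permil
f_A = (δ_mix − δ_B)/(δ_A − δ_B) = (-24.57 − (1.876))/(-30.902 − (1.876))
f_A = -26.446 / -32.777 = 0.8068

0.807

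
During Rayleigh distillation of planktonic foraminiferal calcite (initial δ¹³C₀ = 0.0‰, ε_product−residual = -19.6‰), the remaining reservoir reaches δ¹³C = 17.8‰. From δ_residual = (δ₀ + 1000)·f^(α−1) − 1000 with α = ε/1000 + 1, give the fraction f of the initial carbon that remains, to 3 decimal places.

0.406

α − 1 = ε/1000 = -0.0196
(δ_res + 1000)/(δ₀ + 1000) = (17.8 + 1000)/(0.0 + 1000) = 1017.8/1000.0 = 1.017800
f = 1.017800^(1/-0.0196) = exp(ln(1.017800)/-0.0196) = exp(0.01764/-0.0196)
f = exp(-0.9002) = 0.4065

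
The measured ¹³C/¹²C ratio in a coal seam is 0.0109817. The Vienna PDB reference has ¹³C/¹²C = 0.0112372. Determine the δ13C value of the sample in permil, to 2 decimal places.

-22.74 permil

δ13C = (R_sample / R_standard − 1) × 1000
R_sample / R_standard = 0.0109817 / 0.0112372 = 0.977263
δ13C = (0.977263 − 1) × 1000 = -22.737 permil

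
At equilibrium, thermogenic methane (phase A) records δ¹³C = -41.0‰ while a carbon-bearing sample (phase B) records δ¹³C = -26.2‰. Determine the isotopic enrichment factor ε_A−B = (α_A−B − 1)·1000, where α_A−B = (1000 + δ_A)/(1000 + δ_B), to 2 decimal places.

-15.20‰

α_A−B = (1000 + -41.0) / (1000 + -26.2) = 959.0 / 973.8 = 0.984802
ε_A−B = (0.984802 − 1) × 1000 = -15.198‰
(The approximation ε ≈ δ_A − δ_B would give -14.8‰.)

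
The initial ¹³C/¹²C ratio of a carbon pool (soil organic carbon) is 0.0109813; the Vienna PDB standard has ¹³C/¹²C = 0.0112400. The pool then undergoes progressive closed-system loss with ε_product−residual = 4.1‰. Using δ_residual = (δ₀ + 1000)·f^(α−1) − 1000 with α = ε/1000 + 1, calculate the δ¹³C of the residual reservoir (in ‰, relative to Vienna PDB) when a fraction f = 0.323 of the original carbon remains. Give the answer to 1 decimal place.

-27.5‰

δ₀ = (0.0109813/0.0112400 − 1)×1000 = (0.976984 − 1)×1000 = -23.016‰
α − 1 = ε/1000 = 0.0041
f^(α−1) = 0.323^(0.0041) = 0.995377
δ_res = (-23.016 + 1000) × 0.995377 − 1000 = 972.468 − 1000 = -27.53‰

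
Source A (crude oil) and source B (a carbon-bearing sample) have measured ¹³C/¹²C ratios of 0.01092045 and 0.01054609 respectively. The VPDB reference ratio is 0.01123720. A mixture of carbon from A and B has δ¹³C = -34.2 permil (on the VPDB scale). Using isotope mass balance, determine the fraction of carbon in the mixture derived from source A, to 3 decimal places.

δ_A = (0.01092045/0.01123720 − 1)×1000 = (0.971812 − 1)×1000 = -28.188 permil
δ_B = (0.01054609/0.01123720 − 1)×1000 = (0.938498 − 1)×1000 = -61.502 permil
f_A = (δ_mix − δ_B)/(δ_A − δ_B) = (-34.2 − (-61.502))/(-28.188 − (-61.502))
f_A = 27.302 / 33.314 = 0.8195

0.820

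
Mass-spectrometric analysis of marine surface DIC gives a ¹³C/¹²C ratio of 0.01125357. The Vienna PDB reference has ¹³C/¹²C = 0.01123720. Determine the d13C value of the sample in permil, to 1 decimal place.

d13C = (R_sample / R_standard − 1) × 1000
R_sample / R_standard = 0.01125357 / 0.01123720 = 1.001457
d13C = (1.001457 − 1) × 1000 = 1.46 permil

1.5 permil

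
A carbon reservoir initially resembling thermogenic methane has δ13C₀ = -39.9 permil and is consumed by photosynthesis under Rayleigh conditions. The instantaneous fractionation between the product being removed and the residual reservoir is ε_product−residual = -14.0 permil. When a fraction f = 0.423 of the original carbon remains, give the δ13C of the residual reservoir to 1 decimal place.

-28.3 permil

Rayleigh residual: δ_res = (δ₀ + 1000)·f^(α−1) − 1000
α = ε/1000 + 1 = 0.98600, so α − 1 = -0.01400
f^(α−1) = 0.423^(-0.01400) = 1.012118
δ_res = (-39.9 + 1000) × 1.012118 − 1000 = 971.735 − 1000 = -28.27 permil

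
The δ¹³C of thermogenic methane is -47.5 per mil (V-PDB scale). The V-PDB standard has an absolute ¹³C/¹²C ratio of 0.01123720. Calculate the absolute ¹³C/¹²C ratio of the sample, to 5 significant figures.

R_sample = R_standard × (δ¹³C/1000 + 1)
R_sample = 0.01123720 × (-47.5/1000 + 1) = 0.01123720 × 0.952500
R_sample = 0.0107034

0.010703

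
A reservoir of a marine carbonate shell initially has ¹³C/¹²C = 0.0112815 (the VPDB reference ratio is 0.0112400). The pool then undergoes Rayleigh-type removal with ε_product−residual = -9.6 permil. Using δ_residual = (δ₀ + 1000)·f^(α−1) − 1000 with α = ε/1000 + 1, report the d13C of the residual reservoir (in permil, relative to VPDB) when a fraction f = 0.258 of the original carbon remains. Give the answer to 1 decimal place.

δ₀ = (0.0112815/0.0112400 − 1)×1000 = (1.003692 − 1)×1000 = 3.692 permil
α − 1 = ε/1000 = -0.0096
f^(α−1) = 0.258^(-0.0096) = 1.013091
δ_res = (3.692 + 1000) × 1.013091 − 1000 = 1016.831 − 1000 = 16.83 permil

16.8 permil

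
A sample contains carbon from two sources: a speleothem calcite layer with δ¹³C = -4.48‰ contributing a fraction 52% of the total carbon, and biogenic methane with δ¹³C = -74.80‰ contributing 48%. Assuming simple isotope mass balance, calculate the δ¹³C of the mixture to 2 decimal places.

-38.23‰

δ_mix = f_A·δ_A + f_B·δ_B
δ_mix = 0.52 × (-4.48) + 0.48 × (-74.80)
δ_mix = -2.330 + -35.904 = -38.234‰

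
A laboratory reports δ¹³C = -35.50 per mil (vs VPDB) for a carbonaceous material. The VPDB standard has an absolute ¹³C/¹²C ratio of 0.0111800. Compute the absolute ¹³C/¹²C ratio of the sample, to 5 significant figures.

R_sample = R_standard × (δ¹³C/1000 + 1)
R_sample = 0.0111800 × (-35.50/1000 + 1) = 0.0111800 × 0.964500
R_sample = 0.0107831

0.010783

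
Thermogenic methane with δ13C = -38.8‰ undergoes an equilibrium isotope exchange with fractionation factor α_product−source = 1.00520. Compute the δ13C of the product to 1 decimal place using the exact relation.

-33.8‰

δ_product = (δ_source + 1000)·α − 1000
δ_product = (-38.8 + 1000) × 1.00520 − 1000
δ_product = 966.198 − 1000 = -33.80‰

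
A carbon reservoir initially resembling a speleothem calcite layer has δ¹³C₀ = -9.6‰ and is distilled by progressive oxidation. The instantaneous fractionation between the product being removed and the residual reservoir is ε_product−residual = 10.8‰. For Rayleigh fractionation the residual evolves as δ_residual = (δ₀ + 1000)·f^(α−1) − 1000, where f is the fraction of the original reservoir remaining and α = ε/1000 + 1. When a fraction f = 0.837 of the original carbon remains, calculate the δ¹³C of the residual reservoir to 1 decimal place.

-11.5‰

Rayleigh residual: δ_res = (δ₀ + 1000)·f^(α−1) − 1000
α = ε/1000 + 1 = 1.01080, so α − 1 = 0.01080
f^(α−1) = 0.837^(0.01080) = 0.998080
δ_res = (-9.6 + 1000) × 0.998080 − 1000 = 988.499 − 1000 = -11.50‰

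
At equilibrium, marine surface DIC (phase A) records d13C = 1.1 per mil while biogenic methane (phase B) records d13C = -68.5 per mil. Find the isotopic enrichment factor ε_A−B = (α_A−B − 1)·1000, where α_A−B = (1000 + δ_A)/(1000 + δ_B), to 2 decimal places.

74.72 per mil

α_A−B = (1000 + 1.1) / (1000 + -68.5) = 1001.1 / 931.5 = 1.074718
ε_A−B = (1.074718 − 1) × 1000 = 74.718 per mil
(The approximation ε ≈ δ_A − δ_B would give 69.6 per mil.)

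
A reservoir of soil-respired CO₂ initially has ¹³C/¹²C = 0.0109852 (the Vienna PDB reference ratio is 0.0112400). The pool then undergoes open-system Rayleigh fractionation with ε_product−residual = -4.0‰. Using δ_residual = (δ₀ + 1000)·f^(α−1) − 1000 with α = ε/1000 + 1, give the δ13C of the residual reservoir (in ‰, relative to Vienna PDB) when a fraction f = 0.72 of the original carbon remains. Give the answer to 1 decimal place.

-21.4‰

δ₀ = (0.0109852/0.0112400 − 1)×1000 = (0.977331 − 1)×1000 = -22.669‰
α − 1 = ε/1000 = -0.0040
f^(α−1) = 0.72^(-0.0040) = 1.001315
δ_res = (-22.669 + 1000) × 1.001315 − 1000 = 978.616 − 1000 = -21.38‰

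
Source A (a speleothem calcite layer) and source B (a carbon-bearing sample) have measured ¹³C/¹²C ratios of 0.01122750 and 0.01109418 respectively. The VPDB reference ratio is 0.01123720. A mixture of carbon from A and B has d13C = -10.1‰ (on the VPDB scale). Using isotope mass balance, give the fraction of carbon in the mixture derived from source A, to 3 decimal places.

0.221

δ_A = (0.01122750/0.01123720 − 1)×1000 = (0.999137 − 1)×1000 = -0.863‰
δ_B = (0.01109418/0.01123720 − 1)×1000 = (0.987273 − 1)×1000 = -12.727‰
f_A = (δ_mix − δ_B)/(δ_A − δ_B) = (-10.1 − (-12.727))/(-0.863 − (-12.727))
f_A = 2.627 / 11.864 = 0.2215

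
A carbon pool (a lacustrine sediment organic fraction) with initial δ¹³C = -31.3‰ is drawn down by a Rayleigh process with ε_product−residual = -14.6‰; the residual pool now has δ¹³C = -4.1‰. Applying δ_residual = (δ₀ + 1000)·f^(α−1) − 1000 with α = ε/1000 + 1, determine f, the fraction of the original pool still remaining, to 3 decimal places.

0.150

α − 1 = ε/1000 = -0.0146
(δ_res + 1000)/(δ₀ + 1000) = (-4.1 + 1000)/(-31.3 + 1000) = 995.9/968.7 = 1.028079
f = 1.028079^(1/-0.0146) = exp(ln(1.028079)/-0.0146) = exp(0.02769/-0.0146)
f = exp(-1.8967) = 0.1501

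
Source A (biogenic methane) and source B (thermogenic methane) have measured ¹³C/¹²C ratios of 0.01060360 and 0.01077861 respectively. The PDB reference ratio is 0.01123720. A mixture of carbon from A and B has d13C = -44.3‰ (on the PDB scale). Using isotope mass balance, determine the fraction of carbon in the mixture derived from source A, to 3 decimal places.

0.224

δ_A = (0.01060360/0.01123720 − 1)×1000 = (0.943616 − 1)×1000 = -56.384‰
δ_B = (0.01077861/0.01123720 − 1)×1000 = (0.959190 − 1)×1000 = -40.810‰
f_A = (δ_mix − δ_B)/(δ_A − δ_B) = (-44.3 − (-40.810))/(-56.384 − (-40.810))
f_A = -3.490 / -15.574 = 0.2241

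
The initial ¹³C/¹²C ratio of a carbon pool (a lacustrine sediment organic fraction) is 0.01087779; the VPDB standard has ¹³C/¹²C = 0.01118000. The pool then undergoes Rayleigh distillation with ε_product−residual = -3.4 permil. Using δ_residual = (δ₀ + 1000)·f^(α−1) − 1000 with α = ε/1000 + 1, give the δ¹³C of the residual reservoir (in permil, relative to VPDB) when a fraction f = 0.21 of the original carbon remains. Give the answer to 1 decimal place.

δ₀ = (0.01087779/0.01118000 − 1)×1000 = (0.972969 − 1)×1000 = -27.031 permil
α − 1 = ε/1000 = -0.0034
f^(α−1) = 0.21^(-0.0034) = 1.005320
δ_res = (-27.031 + 1000) × 1.005320 − 1000 = 978.145 − 1000 = -21.85 permil

-21.9 permil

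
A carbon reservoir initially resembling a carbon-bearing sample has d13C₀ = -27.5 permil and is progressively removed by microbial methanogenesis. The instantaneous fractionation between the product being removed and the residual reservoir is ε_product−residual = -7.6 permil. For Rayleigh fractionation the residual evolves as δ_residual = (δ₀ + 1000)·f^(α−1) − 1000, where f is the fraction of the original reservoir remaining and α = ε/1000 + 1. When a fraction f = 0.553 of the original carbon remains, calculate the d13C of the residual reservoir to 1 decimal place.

Rayleigh residual: δ_res = (δ₀ + 1000)·f^(α−1) − 1000
α = ε/1000 + 1 = 0.99240, so α − 1 = -0.00760
f^(α−1) = 0.553^(-0.00760) = 1.004512
δ_res = (-27.5 + 1000) × 1.004512 − 1000 = 976.888 − 1000 = -23.11 permil

-23.1 permil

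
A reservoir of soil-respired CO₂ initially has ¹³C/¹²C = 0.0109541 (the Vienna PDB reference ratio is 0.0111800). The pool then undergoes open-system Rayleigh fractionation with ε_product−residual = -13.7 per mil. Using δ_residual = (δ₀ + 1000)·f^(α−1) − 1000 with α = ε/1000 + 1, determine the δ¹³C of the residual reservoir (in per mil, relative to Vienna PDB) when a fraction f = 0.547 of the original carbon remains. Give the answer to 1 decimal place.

-12.1 per mil

δ₀ = (0.0109541/0.0111800 − 1)×1000 = (0.979794 − 1)×1000 = -20.206 per mil
α − 1 = ε/1000 = -0.0137
f^(α−1) = 0.547^(-0.0137) = 1.008300
δ_res = (-20.206 + 1000) × 1.008300 − 1000 = 987.926 − 1000 = -12.07 per mil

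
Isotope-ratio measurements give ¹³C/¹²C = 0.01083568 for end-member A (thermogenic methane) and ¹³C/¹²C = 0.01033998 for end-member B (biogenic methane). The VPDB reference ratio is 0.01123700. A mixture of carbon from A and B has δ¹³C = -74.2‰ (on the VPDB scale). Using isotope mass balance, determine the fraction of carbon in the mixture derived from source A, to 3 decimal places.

0.128

δ_A = (0.01083568/0.01123700 − 1)×1000 = (0.964286 − 1)×1000 = -35.714‰
δ_B = (0.01033998/0.01123700 − 1)×1000 = (0.920173 − 1)×1000 = -79.827‰
f_A = (δ_mix − δ_B)/(δ_A − δ_B) = (-74.2 − (-79.827))/(-35.714 − (-79.827))
f_A = 5.627 / 44.113 = 0.1276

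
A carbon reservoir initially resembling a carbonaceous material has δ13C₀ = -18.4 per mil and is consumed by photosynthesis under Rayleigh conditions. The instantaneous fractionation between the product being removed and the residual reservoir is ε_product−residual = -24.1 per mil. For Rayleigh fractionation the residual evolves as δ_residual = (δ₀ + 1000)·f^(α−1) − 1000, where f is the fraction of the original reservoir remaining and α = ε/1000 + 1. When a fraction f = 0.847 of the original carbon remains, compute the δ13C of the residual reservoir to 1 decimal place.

-14.5 per mil

Rayleigh residual: δ_res = (δ₀ + 1000)·f^(α−1) − 1000
α = ε/1000 + 1 = 0.97590, so α − 1 = -0.02410
f^(α−1) = 0.847^(-0.02410) = 1.004010
δ_res = (-18.4 + 1000) × 1.004010 − 1000 = 985.536 − 1000 = -14.46 per mil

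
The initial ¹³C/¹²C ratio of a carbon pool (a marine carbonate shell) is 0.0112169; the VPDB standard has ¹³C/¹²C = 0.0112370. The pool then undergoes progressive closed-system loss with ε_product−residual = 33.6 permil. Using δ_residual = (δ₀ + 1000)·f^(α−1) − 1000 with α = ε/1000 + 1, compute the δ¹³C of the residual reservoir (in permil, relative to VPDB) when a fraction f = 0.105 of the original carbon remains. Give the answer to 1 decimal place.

δ₀ = (0.0112169/0.0112370 − 1)×1000 = (0.998211 − 1)×1000 = -1.789 permil
α − 1 = ε/1000 = 0.0336
f^(α−1) = 0.105^(0.0336) = 0.927069
δ_res = (-1.789 + 1000) × 0.927069 − 1000 = 925.411 − 1000 = -74.59 permil

-74.6 permil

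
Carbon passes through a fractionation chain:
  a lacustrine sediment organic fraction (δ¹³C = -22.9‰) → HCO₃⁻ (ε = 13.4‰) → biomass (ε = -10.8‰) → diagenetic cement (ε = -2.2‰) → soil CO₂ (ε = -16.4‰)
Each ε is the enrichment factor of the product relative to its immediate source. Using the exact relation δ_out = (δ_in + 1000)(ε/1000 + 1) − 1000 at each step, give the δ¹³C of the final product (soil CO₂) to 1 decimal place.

step 1: δ = (-22.90 + 1000)·(13.4/1000 + 1) − 1000 = -9.81‰
step 2: δ = (-9.81 + 1000)·(-10.8/1000 + 1) − 1000 = -20.50‰
step 3: δ = (-20.50 + 1000)·(-2.2/1000 + 1) − 1000 = -22.66‰
step 4: δ = (-22.66 + 1000)·(-16.4/1000 + 1) − 1000 = -38.68‰

-38.7‰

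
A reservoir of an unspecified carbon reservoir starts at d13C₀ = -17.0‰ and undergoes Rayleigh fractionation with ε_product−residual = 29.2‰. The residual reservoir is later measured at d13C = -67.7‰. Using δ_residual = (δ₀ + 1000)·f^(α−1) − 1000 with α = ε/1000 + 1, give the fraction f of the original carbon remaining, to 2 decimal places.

0.16

α − 1 = ε/1000 = 0.0292
(δ_res + 1000)/(δ₀ + 1000) = (-67.7 + 1000)/(-17.0 + 1000) = 932.3/983.0 = 0.948423
f = 0.948423^(1/0.0292) = exp(ln(0.948423)/0.0292) = exp(-0.05295/0.0292)
f = exp(-1.8135) = 0.1631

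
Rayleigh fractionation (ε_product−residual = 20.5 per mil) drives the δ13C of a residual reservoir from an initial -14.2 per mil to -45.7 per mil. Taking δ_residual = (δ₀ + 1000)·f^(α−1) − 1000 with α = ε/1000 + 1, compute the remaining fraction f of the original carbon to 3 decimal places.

0.205

α − 1 = ε/1000 = 0.0205
(δ_res + 1000)/(δ₀ + 1000) = (-45.7 + 1000)/(-14.2 + 1000) = 954.3/985.8 = 0.968046
f = 0.968046^(1/0.0205) = exp(ln(0.968046)/0.0205) = exp(-0.03248/0.0205)
f = exp(-1.5842) = 0.2051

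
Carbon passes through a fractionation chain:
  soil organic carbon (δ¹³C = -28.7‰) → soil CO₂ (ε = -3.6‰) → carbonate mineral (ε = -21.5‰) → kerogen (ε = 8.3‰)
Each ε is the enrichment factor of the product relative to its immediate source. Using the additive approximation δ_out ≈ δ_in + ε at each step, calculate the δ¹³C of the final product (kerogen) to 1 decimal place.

-45.5‰

step 1: δ ≈ -28.7 + (-3.6) = -32.3‰
step 2: δ ≈ -32.3 + (-21.5) = -53.8‰
step 3: δ ≈ -53.8 + (8.3) = -45.5‰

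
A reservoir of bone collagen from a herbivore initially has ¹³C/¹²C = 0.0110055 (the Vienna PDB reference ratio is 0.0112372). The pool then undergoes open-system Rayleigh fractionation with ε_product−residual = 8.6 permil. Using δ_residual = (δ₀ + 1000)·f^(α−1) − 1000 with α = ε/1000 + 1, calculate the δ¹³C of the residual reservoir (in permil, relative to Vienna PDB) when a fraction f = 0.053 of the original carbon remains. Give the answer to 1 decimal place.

-45.1 permil

δ₀ = (0.0110055/0.0112372 − 1)×1000 = (0.979381 − 1)×1000 = -20.619 permil
α − 1 = ε/1000 = 0.0086
f^(α−1) = 0.053^(0.0086) = 0.975054
δ_res = (-20.619 + 1000) × 0.975054 − 1000 = 954.950 − 1000 = -45.05 permil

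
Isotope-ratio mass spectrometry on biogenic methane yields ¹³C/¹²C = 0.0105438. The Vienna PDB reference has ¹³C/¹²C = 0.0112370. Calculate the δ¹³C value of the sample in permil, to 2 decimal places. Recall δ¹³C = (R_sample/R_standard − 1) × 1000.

δ¹³C = (R_sample / R_standard − 1) × 1000
R_sample / R_standard = 0.0105438 / 0.0112370 = 0.938311
δ¹³C = (0.938311 − 1) × 1000 = -61.689 permil

-61.69 permil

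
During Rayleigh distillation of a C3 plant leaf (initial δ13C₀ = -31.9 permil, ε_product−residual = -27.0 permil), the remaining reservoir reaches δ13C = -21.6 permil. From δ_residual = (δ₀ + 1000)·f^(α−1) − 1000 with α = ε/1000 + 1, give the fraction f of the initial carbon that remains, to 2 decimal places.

0.68

α − 1 = ε/1000 = -0.0270
(δ_res + 1000)/(δ₀ + 1000) = (-21.6 + 1000)/(-31.9 + 1000) = 978.4/968.1 = 1.010639
f = 1.010639^(1/-0.0270) = exp(ln(1.010639)/-0.0270) = exp(0.01058/-0.0270)
f = exp(-0.3920) = 0.6757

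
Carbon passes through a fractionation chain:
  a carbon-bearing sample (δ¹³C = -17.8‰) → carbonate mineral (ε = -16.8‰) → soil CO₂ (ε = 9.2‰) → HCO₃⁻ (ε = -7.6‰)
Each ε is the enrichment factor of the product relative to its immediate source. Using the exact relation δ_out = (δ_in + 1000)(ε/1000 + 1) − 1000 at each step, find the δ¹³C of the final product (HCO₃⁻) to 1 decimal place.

-32.8‰

step 1: δ = (-17.80 + 1000)·(-16.8/1000 + 1) − 1000 = -34.30‰
step 2: δ = (-34.30 + 1000)·(9.2/1000 + 1) − 1000 = -25.42‰
step 3: δ = (-25.42 + 1000)·(-7.6/1000 + 1) − 1000 = -32.82‰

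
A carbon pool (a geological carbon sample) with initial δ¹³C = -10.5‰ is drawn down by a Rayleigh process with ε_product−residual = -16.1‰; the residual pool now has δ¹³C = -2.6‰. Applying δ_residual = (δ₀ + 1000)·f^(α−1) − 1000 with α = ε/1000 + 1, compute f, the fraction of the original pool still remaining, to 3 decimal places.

α − 1 = ε/1000 = -0.0161
(δ_res + 1000)/(δ₀ + 1000) = (-2.6 + 1000)/(-10.5 + 1000) = 997.4/989.5 = 1.007984
f = 1.007984^(1/-0.0161) = exp(ln(1.007984)/-0.0161) = exp(0.00795/-0.0161)
f = exp(-0.4939) = 0.6102

0.610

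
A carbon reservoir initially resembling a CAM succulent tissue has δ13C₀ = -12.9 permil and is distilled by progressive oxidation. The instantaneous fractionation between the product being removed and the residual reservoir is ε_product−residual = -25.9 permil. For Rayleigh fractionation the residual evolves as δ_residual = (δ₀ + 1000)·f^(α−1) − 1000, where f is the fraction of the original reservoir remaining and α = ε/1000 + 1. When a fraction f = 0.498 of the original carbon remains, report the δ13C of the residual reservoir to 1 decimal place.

5.1 permil

Rayleigh residual: δ_res = (δ₀ + 1000)·f^(α−1) − 1000
α = ε/1000 + 1 = 0.97410, so α − 1 = -0.02590
f^(α−1) = 0.498^(-0.02590) = 1.018220
δ_res = (-12.9 + 1000) × 1.018220 − 1000 = 1005.085 − 1000 = 5.09 permil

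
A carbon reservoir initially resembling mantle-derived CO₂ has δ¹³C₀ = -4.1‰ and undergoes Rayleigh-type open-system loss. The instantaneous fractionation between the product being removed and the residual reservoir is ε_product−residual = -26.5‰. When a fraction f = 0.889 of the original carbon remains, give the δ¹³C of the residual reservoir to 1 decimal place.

Rayleigh residual: δ_res = (δ₀ + 1000)·f^(α−1) − 1000
α = ε/1000 + 1 = 0.97350, so α − 1 = -0.02650
f^(α−1) = 0.889^(-0.02650) = 1.003123
δ_res = (-4.1 + 1000) × 1.003123 − 1000 = 999.010 − 1000 = -0.99‰

-1.0‰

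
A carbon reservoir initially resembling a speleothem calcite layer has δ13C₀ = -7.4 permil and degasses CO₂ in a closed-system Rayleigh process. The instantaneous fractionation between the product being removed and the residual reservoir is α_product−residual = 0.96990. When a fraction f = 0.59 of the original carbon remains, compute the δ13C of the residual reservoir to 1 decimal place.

Rayleigh residual: δ_res = (δ₀ + 1000)·f^(α−1) − 1000
α − 1 = -0.03010
f^(α−1) = 0.59^(-0.03010) = 1.016009
δ_res = (-7.4 + 1000) × 1.016009 − 1000 = 1008.490 − 1000 = 8.49 permil

8.5 permil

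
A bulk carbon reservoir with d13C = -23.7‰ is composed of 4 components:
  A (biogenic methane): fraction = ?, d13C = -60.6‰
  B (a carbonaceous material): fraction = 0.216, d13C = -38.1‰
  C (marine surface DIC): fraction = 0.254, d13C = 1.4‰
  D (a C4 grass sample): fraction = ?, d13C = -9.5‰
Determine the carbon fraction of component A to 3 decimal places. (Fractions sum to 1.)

Let f_A and f_D be the unknown fractions; fractions sum to 1 so f_A + f_D = 0.530.
Mass balance: Σ fᵢ·δᵢ = δ_bulk ⇒ f_A·(-60.6) + f_D·(-9.5) = -23.7 − (-7.874) = -15.826
Substitute f_D = 0.530 − f_A:
f_A·(-60.6 − -9.5) = -15.826 − 0.530×(-9.5) = -10.791
f_A = -10.791 / -51.1 = 0.2112

0.211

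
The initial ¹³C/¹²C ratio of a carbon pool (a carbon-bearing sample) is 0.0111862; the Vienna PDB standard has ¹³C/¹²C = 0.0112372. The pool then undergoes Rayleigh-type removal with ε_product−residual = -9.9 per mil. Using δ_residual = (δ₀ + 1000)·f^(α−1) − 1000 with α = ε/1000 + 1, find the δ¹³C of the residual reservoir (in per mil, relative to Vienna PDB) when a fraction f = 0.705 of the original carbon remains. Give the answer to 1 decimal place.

δ₀ = (0.0111862/0.0112372 − 1)×1000 = (0.995462 − 1)×1000 = -4.538 per mil
α − 1 = ε/1000 = -0.0099
f^(α−1) = 0.705^(-0.0099) = 1.003467
δ_res = (-4.538 + 1000) × 1.003467 − 1000 = 998.912 − 1000 = -1.09 per mil

-1.1 per mil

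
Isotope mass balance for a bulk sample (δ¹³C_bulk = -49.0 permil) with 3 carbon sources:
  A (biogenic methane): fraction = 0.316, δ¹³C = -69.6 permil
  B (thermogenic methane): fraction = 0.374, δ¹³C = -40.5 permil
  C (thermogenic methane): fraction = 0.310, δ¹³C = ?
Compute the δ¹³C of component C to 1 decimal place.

-38.3 permil

Isotope mass balance: δ_bulk = Σ fᵢ·δᵢ.
-49.0 = 0.316×(-69.6) + 0.374×(-40.5) + 0.310×δ_C
0.310·δ_C = -49.0 − (-37.141) = -11.859
δ_C = -11.859 / 0.310 = -38.26 permil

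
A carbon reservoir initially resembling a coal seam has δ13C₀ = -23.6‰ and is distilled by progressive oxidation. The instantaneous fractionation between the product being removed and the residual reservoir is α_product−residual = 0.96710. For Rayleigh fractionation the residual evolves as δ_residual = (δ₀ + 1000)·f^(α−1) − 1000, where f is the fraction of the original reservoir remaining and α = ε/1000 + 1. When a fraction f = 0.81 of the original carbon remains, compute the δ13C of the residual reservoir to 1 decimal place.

Rayleigh residual: δ_res = (δ₀ + 1000)·f^(α−1) − 1000
α − 1 = -0.03290
f^(α−1) = 0.81^(-0.03290) = 1.006957
δ_res = (-23.6 + 1000) × 1.006957 − 1000 = 983.193 − 1000 = -16.81‰

-16.8‰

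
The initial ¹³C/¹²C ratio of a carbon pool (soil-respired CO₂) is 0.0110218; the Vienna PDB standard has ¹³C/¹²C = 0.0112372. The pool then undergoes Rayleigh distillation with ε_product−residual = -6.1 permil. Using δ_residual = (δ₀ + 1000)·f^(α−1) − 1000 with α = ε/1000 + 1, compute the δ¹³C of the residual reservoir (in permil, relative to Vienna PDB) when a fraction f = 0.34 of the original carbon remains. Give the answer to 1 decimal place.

δ₀ = (0.0110218/0.0112372 − 1)×1000 = (0.980832 − 1)×1000 = -19.168 permil
α − 1 = ε/1000 = -0.0061
f^(α−1) = 0.34^(-0.0061) = 1.006602
δ_res = (-19.168 + 1000) × 1.006602 − 1000 = 987.307 − 1000 = -12.69 permil

-12.7 permil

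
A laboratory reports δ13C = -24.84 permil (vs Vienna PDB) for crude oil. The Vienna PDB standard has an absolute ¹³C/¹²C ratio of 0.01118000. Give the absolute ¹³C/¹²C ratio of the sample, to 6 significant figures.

0.0109023

R_sample = R_standard × (δ13C/1000 + 1)
R_sample = 0.01118000 × (-24.84/1000 + 1) = 0.01118000 × 0.975160
R_sample = 0.0109023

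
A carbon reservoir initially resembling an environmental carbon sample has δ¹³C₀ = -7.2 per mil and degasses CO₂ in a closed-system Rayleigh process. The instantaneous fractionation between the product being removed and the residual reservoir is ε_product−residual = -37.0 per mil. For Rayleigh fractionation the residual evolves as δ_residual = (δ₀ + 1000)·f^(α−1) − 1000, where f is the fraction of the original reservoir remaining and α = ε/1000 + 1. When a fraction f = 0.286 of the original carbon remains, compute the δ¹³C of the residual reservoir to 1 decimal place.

Rayleigh residual: δ_res = (δ₀ + 1000)·f^(α−1) − 1000
α = ε/1000 + 1 = 0.96300, so α − 1 = -0.03700
f^(α−1) = 0.286^(-0.03700) = 1.047405
δ_res = (-7.2 + 1000) × 1.047405 − 1000 = 1039.863 − 1000 = 39.86 per mil

39.9 per mil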